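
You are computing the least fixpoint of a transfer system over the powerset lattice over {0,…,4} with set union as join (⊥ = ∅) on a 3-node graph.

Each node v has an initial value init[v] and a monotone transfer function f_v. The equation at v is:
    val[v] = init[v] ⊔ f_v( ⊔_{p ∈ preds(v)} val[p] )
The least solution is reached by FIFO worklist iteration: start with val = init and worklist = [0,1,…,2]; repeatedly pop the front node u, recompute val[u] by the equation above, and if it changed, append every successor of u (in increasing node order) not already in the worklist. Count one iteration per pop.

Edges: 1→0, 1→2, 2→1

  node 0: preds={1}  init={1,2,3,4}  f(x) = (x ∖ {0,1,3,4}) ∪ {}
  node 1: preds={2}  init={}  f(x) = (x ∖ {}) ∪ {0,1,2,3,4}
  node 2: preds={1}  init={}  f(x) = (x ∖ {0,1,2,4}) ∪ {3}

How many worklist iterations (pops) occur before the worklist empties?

Trace (5 dequeues):
  [1] u=0 | in {} | out {1,2,3,4} | ==
  [2] u=1 | in {} | out {0,1,2,3,4} | prev {} | push {0}
  [3] u=2 | in {0,1,2,3,4} | out {3} | prev {} | push {1}
  [4] u=0 | in {0,1,2,3,4} | out {1,2,3,4} | ==
  [5] u=1 | in {3} | out {0,1,2,3,4} | ==

Converged values:
  [0] {1,2,3,4}
  [1] {0,1,2,3,4}
  [2] {3}

5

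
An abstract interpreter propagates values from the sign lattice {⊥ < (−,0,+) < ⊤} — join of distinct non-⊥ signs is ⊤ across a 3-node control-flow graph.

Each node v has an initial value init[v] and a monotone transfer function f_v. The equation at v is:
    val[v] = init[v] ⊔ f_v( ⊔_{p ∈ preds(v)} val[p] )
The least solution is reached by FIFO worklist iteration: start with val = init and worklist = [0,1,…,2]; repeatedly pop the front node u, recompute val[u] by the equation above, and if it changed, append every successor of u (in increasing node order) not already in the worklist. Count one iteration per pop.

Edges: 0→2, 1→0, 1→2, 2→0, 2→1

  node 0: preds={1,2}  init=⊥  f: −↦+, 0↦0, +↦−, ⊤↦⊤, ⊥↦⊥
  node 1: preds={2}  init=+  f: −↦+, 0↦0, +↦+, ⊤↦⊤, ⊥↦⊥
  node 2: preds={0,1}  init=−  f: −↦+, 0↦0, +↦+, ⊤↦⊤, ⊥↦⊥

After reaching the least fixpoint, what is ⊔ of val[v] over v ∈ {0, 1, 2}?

Worklist (7 pops):
  #1 pop 0: in=⊤ → ⊤ (was ⊥); enqueue []
  #2 pop 1: in=− → + (no change)
  #3 pop 2: in=⊤ → ⊤ (was −); enqueue [0,1]
  #4 pop 0: in=⊤ → ⊤ (no change)
  #5 pop 1: in=⊤ → ⊤ (was +); enqueue [0,2]
  #6 pop 0: in=⊤ → ⊤ (no change)
  #7 pop 2: in=⊤ → ⊤ (no change)

Fixpoint:
  val[0] = ⊤
  val[1] = ⊤
  val[2] = ⊤

⊤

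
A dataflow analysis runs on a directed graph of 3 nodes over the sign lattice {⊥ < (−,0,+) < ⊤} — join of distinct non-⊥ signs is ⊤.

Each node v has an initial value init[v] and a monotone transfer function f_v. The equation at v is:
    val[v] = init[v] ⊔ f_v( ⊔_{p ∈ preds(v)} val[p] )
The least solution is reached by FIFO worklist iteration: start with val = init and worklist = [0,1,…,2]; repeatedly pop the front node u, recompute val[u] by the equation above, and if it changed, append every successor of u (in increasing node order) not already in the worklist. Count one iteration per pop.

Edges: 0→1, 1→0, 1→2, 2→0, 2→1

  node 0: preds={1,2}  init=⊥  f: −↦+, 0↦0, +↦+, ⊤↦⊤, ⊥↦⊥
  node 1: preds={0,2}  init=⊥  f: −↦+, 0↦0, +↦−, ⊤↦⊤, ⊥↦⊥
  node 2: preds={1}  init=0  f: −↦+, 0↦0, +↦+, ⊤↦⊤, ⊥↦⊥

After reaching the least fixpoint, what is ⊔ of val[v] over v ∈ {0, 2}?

0

Worklist (4 pops):
  #1 pop 0: in=0 → 0 (was ⊥); enqueue []
  #2 pop 1: in=0 → 0 (was ⊥); enqueue [0]
  #3 pop 2: in=0 → 0 (no change)
  #4 pop 0: in=0 → 0 (no change)

Fixpoint:
  val[0] = 0
  val[1] = 0
  val[2] = 0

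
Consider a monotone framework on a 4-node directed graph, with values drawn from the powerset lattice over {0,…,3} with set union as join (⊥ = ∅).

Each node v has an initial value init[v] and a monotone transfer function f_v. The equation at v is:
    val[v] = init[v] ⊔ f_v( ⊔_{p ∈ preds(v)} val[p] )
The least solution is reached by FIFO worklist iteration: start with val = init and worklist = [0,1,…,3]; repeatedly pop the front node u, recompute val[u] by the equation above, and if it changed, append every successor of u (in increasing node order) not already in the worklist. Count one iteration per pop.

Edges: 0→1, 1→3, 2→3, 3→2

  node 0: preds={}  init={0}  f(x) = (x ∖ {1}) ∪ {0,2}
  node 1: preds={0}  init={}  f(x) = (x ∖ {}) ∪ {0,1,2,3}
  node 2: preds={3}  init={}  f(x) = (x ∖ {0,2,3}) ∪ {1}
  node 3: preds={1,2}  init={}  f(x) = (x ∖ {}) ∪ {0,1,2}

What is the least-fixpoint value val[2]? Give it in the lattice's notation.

Worklist (5 pops):
  #1 pop 0: in={} → {0,2} (was {0}); enqueue []
  #2 pop 1: in={0,2} → {0,1,2,3} (was {}); enqueue []
  #3 pop 2: in={} → {1} (was {}); enqueue []
  #4 pop 3: in={0,1,2,3} → {0,1,2,3} (was {}); enqueue [2]
  #5 pop 2: in={0,1,2,3} → {1} (no change)

Fixpoint:
  val[0] = {0,2}
  val[1] = {0,1,2,3}
  val[2] = {1}
  val[3] = {0,1,2,3}

{1}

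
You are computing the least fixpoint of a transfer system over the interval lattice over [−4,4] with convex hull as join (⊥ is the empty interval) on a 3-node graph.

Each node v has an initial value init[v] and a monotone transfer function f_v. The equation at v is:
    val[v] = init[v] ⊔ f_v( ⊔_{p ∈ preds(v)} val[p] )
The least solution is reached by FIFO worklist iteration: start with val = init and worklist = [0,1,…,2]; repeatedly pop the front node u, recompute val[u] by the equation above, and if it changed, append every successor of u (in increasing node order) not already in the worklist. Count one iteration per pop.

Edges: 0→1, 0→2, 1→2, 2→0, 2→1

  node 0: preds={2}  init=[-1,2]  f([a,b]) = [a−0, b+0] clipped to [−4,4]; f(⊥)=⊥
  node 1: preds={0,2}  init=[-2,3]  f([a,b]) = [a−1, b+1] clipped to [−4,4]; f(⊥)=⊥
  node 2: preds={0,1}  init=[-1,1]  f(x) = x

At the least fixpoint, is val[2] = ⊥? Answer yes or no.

no

Iteration log — 12 steps:
  step 1. node 0  ⊔preds=[-1,1]  new=[-1,2]  stable
  step 2. node 1  ⊔preds=[-1,2]  new=[-2,3]  stable
  step 3. node 2  ⊔preds=[-2,3]  new=[-2,3]  old=[-1,1]  +wl: 0,1
  step 4. node 0  ⊔preds=[-2,3]  new=[-2,3]  old=[-1,2]  +wl: 2
  step 5. node 1  ⊔preds=[-2,3]  new=[-3,4]  old=[-2,3]  +wl: 
  step 6. node 2  ⊔preds=[-3,4]  new=[-3,4]  old=[-2,3]  +wl: 0,1
  step 7. node 0  ⊔preds=[-3,4]  new=[-3,4]  old=[-2,3]  +wl: 2
  step 8. node 1  ⊔preds=[-3,4]  new=[-4,4]  old=[-3,4]  +wl: 
  step 9. node 2  ⊔preds=[-4,4]  new=[-4,4]  old=[-3,4]  +wl: 0,1
  step 10. node 0  ⊔preds=[-4,4]  new=[-4,4]  old=[-3,4]  +wl: 2
  step 11. node 1  ⊔preds=[-4,4]  new=[-4,4]  stable
  step 12. node 2  ⊔preds=[-4,4]  new=[-4,4]  stable

Least fixpoint reached:
  node 0: [-4,4]
  node 1: [-4,4]
  node 2: [-4,4]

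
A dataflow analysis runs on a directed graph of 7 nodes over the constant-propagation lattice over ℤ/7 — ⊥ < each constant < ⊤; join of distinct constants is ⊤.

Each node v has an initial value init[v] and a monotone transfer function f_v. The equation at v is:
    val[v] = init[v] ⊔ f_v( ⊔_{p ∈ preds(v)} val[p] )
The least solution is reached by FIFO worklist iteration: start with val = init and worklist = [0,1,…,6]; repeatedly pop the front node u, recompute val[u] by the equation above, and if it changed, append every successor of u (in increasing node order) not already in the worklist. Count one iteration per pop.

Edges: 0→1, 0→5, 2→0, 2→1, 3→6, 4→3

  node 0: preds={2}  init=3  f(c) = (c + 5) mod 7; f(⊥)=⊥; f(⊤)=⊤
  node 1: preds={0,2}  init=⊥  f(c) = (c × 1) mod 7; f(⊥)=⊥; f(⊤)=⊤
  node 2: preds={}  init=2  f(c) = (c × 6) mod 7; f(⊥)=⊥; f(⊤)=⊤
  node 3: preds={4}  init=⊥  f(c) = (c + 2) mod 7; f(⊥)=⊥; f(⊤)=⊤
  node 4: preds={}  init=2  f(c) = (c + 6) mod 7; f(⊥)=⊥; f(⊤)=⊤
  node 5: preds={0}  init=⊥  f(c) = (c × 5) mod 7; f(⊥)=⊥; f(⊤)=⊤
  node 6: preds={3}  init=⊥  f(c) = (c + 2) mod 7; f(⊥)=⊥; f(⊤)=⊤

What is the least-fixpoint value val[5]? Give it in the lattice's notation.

⊤

Iteration log — 7 steps:
  step 1. node 0  ⊔preds=2  new=⊤  old=3  +wl: 
  step 2. node 1  ⊔preds=⊤  new=⊤  old=⊥  +wl: 
  step 3. node 2  ⊔preds=⊥  new=2  stable
  step 4. node 3  ⊔preds=2  new=4  old=⊥  +wl: 
  step 5. node 4  ⊔preds=⊥  new=2  stable
  step 6. node 5  ⊔preds=⊤  new=⊤  old=⊥  +wl: 
  step 7. node 6  ⊔preds=4  new=6  old=⊥  +wl: 

Least fixpoint reached:
  node 0: ⊤
  node 1: ⊤
  node 2: 2
  node 3: 4
  node 4: 2
  node 5: ⊤
  node 6: 6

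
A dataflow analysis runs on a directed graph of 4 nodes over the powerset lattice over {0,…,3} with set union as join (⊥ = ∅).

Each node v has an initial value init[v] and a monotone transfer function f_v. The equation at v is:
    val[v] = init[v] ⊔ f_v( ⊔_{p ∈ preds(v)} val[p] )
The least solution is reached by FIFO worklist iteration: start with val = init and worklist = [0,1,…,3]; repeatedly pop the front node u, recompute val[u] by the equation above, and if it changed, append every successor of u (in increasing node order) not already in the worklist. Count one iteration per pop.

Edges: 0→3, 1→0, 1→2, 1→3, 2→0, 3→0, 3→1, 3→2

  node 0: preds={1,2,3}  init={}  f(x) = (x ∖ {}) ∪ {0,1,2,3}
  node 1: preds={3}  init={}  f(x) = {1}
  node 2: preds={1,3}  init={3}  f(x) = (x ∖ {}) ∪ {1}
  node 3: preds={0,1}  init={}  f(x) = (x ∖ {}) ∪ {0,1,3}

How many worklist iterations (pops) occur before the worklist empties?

Worklist (8 pops):
  #1 pop 0: in={3} → {0,1,2,3} (was {}); enqueue []
  #2 pop 1: in={} → {1} (was {}); enqueue [0]
  #3 pop 2: in={1} → {1,3} (was {3}); enqueue []
  #4 pop 3: in={0,1,2,3} → {0,1,2,3} (was {}); enqueue [1,2]
  #5 pop 0: in={0,1,2,3} → {0,1,2,3} (no change)
  #6 pop 1: in={0,1,2,3} → {1} (no change)
  #7 pop 2: in={0,1,2,3} → {0,1,2,3} (was {1,3}); enqueue [0]
  #8 pop 0: in={0,1,2,3} → {0,1,2,3} (no change)

Fixpoint:
  val[0] = {0,1,2,3}
  val[1] = {1}
  val[2] = {0,1,2,3}
  val[3] = {0,1,2,3}

8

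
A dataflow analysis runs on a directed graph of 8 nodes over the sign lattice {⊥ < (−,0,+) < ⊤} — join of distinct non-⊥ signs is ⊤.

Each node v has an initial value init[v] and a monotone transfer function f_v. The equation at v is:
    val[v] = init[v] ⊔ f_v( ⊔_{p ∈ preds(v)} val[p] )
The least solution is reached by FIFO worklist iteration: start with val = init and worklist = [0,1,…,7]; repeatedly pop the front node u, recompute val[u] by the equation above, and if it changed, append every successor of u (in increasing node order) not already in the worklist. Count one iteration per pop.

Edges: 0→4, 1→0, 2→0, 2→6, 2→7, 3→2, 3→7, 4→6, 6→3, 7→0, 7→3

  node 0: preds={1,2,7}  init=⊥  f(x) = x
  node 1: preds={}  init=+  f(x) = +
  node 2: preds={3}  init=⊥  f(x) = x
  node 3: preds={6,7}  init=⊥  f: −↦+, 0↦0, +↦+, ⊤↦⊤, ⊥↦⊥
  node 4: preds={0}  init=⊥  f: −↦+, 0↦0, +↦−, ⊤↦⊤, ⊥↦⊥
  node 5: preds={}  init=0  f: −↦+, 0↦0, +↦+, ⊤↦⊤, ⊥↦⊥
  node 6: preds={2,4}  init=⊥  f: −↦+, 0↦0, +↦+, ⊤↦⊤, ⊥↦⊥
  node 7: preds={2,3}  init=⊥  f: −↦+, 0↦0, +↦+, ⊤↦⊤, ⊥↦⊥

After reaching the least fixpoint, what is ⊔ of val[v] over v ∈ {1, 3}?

Iteration log — 21 steps:
  step 1. node 0  ⊔preds=+  new=+  old=⊥  +wl: 
  step 2. node 1  ⊔preds=⊥  new=+  stable
  step 3. node 2  ⊔preds=⊥  new=⊥  stable
  step 4. node 3  ⊔preds=⊥  new=⊥  stable
  step 5. node 4  ⊔preds=+  new=−  old=⊥  +wl: 
  step 6. node 5  ⊔preds=⊥  new=0  stable
  step 7. node 6  ⊔preds=−  new=+  old=⊥  +wl: 3
  step 8. node 7  ⊔preds=⊥  new=⊥  stable
  step 9. node 3  ⊔preds=+  new=+  old=⊥  +wl: 2,7
  step 10. node 2  ⊔preds=+  new=+  old=⊥  +wl: 0,6
  step 11. node 7  ⊔preds=+  new=+  old=⊥  +wl: 3
  step 12. node 0  ⊔preds=+  new=+  stable
  step 13. node 6  ⊔preds=⊤  new=⊤  old=+  +wl: 
  step 14. node 3  ⊔preds=⊤  new=⊤  old=+  +wl: 2,7
  step 15. node 2  ⊔preds=⊤  new=⊤  old=+  +wl: 0,6
  step 16. node 7  ⊔preds=⊤  new=⊤  old=+  +wl: 3
  step 17. node 0  ⊔preds=⊤  new=⊤  old=+  +wl: 4
  step 18. node 6  ⊔preds=⊤  new=⊤  stable
  step 19. node 3  ⊔preds=⊤  new=⊤  stable
  step 20. node 4  ⊔preds=⊤  new=⊤  old=−  +wl: 6
  step 21. node 6  ⊔preds=⊤  new=⊤  stable

Least fixpoint reached:
  node 0: ⊤
  node 1: +
  node 2: ⊤
  node 3: ⊤
  node 4: ⊤
  node 5: 0
  node 6: ⊤
  node 7: ⊤

⊤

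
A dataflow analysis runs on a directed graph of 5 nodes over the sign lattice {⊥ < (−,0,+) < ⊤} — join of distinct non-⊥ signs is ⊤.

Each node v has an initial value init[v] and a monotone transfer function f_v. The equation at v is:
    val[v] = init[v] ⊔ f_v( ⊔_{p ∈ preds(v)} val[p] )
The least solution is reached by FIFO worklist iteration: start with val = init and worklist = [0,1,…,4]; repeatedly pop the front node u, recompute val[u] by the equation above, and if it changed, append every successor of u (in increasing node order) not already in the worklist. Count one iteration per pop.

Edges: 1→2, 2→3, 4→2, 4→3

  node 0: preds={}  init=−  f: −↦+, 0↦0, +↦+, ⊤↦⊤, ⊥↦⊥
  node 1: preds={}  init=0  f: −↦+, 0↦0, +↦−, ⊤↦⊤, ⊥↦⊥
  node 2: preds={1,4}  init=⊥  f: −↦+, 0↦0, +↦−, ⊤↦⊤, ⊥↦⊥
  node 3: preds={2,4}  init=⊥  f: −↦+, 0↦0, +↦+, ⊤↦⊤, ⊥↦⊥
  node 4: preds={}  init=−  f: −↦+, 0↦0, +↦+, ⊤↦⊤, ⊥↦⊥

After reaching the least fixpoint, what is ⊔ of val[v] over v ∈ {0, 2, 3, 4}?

⊤

Worklist (5 pops):
  #1 pop 0: in=⊥ → − (no change)
  #2 pop 1: in=⊥ → 0 (no change)
  #3 pop 2: in=⊤ → ⊤ (was ⊥); enqueue []
  #4 pop 3: in=⊤ → ⊤ (was ⊥); enqueue []
  #5 pop 4: in=⊥ → − (no change)

Fixpoint:
  val[0] = −
  val[1] = 0
  val[2] = ⊤
  val[3] = ⊤
  val[4] = −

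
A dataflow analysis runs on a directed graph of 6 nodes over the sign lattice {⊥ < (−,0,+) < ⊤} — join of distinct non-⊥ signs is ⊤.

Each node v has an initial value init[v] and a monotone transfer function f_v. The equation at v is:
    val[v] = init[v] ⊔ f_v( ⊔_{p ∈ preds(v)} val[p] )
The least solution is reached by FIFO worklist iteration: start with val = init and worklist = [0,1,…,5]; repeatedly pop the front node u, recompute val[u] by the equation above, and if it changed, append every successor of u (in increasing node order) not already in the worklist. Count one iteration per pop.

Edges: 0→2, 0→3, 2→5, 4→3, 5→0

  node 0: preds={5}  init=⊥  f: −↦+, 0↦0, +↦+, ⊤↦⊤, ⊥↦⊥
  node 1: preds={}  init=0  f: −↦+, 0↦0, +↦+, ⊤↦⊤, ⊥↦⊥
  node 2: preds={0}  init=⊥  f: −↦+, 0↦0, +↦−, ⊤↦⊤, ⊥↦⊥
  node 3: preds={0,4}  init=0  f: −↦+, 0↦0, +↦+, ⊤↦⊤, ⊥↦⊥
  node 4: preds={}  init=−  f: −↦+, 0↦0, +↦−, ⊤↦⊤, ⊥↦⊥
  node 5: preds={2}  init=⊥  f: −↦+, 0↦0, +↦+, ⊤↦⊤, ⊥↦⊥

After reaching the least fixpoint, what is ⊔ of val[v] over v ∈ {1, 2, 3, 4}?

⊤

Worklist (6 pops):
  #1 pop 0: in=⊥ → ⊥ (no change)
  #2 pop 1: in=⊥ → 0 (no change)
  #3 pop 2: in=⊥ → ⊥ (no change)
  #4 pop 3: in=− → ⊤ (was 0); enqueue []
  #5 pop 4: in=⊥ → − (no change)
  #6 pop 5: in=⊥ → ⊥ (no change)

Fixpoint:
  val[0] = ⊥
  val[1] = 0
  val[2] = ⊥
  val[3] = ⊤
  val[4] = −
  val[5] = ⊥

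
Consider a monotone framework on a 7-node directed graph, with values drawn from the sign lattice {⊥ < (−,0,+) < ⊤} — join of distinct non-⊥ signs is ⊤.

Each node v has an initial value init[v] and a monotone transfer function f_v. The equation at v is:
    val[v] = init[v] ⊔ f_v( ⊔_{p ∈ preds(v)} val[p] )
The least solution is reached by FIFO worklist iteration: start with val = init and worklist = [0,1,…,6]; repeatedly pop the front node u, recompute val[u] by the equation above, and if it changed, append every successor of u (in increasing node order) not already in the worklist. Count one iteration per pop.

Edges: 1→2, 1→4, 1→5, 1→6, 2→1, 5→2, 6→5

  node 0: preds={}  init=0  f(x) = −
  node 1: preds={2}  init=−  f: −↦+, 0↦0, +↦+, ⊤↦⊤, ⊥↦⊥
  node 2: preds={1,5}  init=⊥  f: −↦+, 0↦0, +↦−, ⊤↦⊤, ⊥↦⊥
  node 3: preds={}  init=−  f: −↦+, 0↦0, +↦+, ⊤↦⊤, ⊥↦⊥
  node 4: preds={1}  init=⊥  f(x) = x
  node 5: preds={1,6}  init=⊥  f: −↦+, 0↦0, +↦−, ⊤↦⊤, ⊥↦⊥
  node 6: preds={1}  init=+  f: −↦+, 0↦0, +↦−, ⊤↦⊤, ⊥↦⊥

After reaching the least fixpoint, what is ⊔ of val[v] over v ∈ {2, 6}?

Iteration log — 14 steps:
  step 1. node 0  ⊔preds=⊥  new=⊤  old=0  +wl: 
  step 2. node 1  ⊔preds=⊥  new=−  stable
  step 3. node 2  ⊔preds=−  new=+  old=⊥  +wl: 1
  step 4. node 3  ⊔preds=⊥  new=−  stable
  step 5. node 4  ⊔preds=−  new=−  old=⊥  +wl: 
  step 6. node 5  ⊔preds=⊤  new=⊤  old=⊥  +wl: 2
  step 7. node 6  ⊔preds=−  new=+  stable
  step 8. node 1  ⊔preds=+  new=⊤  old=−  +wl: 4,5,6
  step 9. node 2  ⊔preds=⊤  new=⊤  old=+  +wl: 1
  step 10. node 4  ⊔preds=⊤  new=⊤  old=−  +wl: 
  step 11. node 5  ⊔preds=⊤  new=⊤  stable
  step 12. node 6  ⊔preds=⊤  new=⊤  old=+  +wl: 5
  step 13. node 1  ⊔preds=⊤  new=⊤  stable
  step 14. node 5  ⊔preds=⊤  new=⊤  stable

Least fixpoint reached:
  node 0: ⊤
  node 1: ⊤
  node 2: ⊤
  node 3: −
  node 4: ⊤
  node 5: ⊤
  node 6: ⊤

⊤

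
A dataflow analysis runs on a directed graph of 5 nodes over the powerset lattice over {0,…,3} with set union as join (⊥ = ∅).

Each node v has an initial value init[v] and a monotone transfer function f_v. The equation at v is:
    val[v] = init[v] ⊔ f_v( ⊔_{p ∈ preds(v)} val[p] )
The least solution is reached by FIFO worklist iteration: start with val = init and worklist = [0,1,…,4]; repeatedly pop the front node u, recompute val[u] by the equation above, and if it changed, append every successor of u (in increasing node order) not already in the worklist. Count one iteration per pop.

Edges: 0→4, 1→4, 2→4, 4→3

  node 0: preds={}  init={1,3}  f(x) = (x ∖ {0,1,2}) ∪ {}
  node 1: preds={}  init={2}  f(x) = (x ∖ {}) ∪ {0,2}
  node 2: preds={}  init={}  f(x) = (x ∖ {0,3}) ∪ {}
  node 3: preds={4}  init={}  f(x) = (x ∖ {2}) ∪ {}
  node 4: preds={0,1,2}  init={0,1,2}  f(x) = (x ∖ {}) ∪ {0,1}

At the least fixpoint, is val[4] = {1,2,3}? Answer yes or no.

Worklist (6 pops):
  #1 pop 0: in={} → {1,3} (no change)
  #2 pop 1: in={} → {0,2} (was {2}); enqueue []
  #3 pop 2: in={} → {} (no change)
  #4 pop 3: in={0,1,2} → {0,1} (was {}); enqueue []
  #5 pop 4: in={0,1,2,3} → {0,1,2,3} (was {0,1,2}); enqueue [3]
  #6 pop 3: in={0,1,2,3} → {0,1,3} (was {0,1}); enqueue []

Fixpoint:
  val[0] = {1,3}
  val[1] = {0,2}
  val[2] = {}
  val[3] = {0,1,3}
  val[4] = {0,1,2,3}

no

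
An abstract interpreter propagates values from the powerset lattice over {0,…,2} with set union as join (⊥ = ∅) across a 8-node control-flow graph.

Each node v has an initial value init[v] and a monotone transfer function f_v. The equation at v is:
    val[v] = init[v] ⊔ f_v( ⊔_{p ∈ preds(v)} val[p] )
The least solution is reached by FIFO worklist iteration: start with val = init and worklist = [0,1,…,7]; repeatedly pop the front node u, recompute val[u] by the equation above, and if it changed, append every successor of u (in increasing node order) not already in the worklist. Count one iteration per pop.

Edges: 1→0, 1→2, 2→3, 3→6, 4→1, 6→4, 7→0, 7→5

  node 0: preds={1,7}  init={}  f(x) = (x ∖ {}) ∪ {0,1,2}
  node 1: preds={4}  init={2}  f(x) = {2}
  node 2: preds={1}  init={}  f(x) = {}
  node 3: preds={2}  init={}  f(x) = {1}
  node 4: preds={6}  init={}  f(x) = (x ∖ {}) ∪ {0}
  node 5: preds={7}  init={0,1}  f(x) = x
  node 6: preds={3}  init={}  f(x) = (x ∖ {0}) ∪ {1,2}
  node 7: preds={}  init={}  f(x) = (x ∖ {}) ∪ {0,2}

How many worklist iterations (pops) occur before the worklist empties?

13

Iteration log — 13 steps:
  step 1. node 0  ⊔preds={2}  new={0,1,2}  old={}  +wl: 
  step 2. node 1  ⊔preds={}  new={2}  stable
  step 3. node 2  ⊔preds={2}  new={}  stable
  step 4. node 3  ⊔preds={}  new={1}  old={}  +wl: 
  step 5. node 4  ⊔preds={}  new={0}  old={}  +wl: 1
  step 6. node 5  ⊔preds={}  new={0,1}  stable
  step 7. node 6  ⊔preds={1}  new={1,2}  old={}  +wl: 4
  step 8. node 7  ⊔preds={}  new={0,2}  old={}  +wl: 0,5
  step 9. node 1  ⊔preds={0}  new={2}  stable
  step 10. node 4  ⊔preds={1,2}  new={0,1,2}  old={0}  +wl: 1
  step 11. node 0  ⊔preds={0,2}  new={0,1,2}  stable
  step 12. node 5  ⊔preds={0,2}  new={0,1,2}  old={0,1}  +wl: 
  step 13. node 1  ⊔preds={0,1,2}  new={2}  stable

Least fixpoint reached:
  node 0: {0,1,2}
  node 1: {2}
  node 2: {}
  node 3: {1}
  node 4: {0,1,2}
  node 5: {0,1,2}
  node 6: {1,2}
  node 7: {0,2}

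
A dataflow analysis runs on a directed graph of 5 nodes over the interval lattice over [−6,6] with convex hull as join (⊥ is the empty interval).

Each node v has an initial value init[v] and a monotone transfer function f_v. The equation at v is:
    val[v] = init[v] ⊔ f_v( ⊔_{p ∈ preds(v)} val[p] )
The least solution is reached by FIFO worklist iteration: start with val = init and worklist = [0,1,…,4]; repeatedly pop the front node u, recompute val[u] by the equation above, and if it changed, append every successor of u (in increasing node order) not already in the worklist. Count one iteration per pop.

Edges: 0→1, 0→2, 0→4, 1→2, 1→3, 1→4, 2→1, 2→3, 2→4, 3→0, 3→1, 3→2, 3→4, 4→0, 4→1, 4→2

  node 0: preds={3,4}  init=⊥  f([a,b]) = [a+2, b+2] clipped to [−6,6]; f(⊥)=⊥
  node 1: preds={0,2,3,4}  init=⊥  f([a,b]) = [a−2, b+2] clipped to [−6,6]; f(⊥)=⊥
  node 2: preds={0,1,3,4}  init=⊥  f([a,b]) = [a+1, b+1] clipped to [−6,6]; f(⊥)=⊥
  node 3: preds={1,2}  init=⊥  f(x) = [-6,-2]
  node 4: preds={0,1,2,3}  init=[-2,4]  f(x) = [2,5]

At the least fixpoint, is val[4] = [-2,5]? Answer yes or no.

yes

Trace (11 dequeues):
  [1] u=0 | in [-2,4] | out [0,6] | prev ⊥ | push {}
  [2] u=1 | in [-2,6] | out [-4,6] | prev ⊥ | push {}
  [3] u=2 | in [-4,6] | out [-3,6] | prev ⊥ | push {1}
  [4] u=3 | in [-4,6] | out [-6,-2] | prev ⊥ | push {0,2}
  [5] u=4 | in [-6,6] | out [-2,5] | prev [-2,4] | push {}
  [6] u=1 | in [-6,6] | out [-6,6] | prev [-4,6] | push {3,4}
  [7] u=0 | in [-6,5] | out [-4,6] | prev [0,6] | push {1}
  [8] u=2 | in [-6,6] | out [-5,6] | prev [-3,6] | push {}
  [9] u=3 | in [-6,6] | out [-6,-2] | ==
  [10] u=4 | in [-6,6] | out [-2,5] | ==
  [11] u=1 | in [-6,6] | out [-6,6] | ==

Converged values:
  [0] [-4,6]
  [1] [-6,6]
  [2] [-5,6]
  [3] [-6,-2]
  [4] [-2,5]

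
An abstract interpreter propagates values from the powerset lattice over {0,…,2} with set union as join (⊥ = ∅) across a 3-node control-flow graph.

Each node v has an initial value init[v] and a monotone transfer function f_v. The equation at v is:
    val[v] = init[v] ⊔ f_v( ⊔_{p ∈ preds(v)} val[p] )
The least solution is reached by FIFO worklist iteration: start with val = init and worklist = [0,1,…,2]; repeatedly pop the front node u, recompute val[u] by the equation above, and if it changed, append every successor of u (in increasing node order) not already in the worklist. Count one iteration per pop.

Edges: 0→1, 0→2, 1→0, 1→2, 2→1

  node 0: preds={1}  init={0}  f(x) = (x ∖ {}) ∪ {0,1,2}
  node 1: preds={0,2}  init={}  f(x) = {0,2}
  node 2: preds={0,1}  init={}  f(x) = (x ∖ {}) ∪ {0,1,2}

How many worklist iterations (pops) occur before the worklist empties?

Iteration log — 5 steps:
  step 1. node 0  ⊔preds={}  new={0,1,2}  old={0}  +wl: 
  step 2. node 1  ⊔preds={0,1,2}  new={0,2}  old={}  +wl: 0
  step 3. node 2  ⊔preds={0,1,2}  new={0,1,2}  old={}  +wl: 1
  step 4. node 0  ⊔preds={0,2}  new={0,1,2}  stable
  step 5. node 1  ⊔preds={0,1,2}  new={0,2}  stable

Least fixpoint reached:
  node 0: {0,1,2}
  node 1: {0,2}
  node 2: {0,1,2}

5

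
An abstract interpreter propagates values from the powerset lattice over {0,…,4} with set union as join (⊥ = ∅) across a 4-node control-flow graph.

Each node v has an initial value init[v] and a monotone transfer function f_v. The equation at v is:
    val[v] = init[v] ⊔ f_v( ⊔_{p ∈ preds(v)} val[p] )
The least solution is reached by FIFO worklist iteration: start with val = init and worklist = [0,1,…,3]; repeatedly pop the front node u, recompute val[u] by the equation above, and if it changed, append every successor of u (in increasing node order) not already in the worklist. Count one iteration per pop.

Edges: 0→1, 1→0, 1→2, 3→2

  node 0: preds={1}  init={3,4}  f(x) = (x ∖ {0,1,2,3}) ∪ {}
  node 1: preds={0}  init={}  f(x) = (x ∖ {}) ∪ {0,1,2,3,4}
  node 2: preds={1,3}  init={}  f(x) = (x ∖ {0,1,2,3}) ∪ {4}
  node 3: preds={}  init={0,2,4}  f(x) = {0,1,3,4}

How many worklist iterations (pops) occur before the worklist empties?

Worklist (6 pops):
  #1 pop 0: in={} → {3,4} (no change)
  #2 pop 1: in={3,4} → {0,1,2,3,4} (was {}); enqueue [0]
  #3 pop 2: in={0,1,2,3,4} → {4} (was {}); enqueue []
  #4 pop 3: in={} → {0,1,2,3,4} (was {0,2,4}); enqueue [2]
  #5 pop 0: in={0,1,2,3,4} → {3,4} (no change)
  #6 pop 2: in={0,1,2,3,4} → {4} (no change)

Fixpoint:
  val[0] = {3,4}
  val[1] = {0,1,2,3,4}
  val[2] = {4}
  val[3] = {0,1,2,3,4}

6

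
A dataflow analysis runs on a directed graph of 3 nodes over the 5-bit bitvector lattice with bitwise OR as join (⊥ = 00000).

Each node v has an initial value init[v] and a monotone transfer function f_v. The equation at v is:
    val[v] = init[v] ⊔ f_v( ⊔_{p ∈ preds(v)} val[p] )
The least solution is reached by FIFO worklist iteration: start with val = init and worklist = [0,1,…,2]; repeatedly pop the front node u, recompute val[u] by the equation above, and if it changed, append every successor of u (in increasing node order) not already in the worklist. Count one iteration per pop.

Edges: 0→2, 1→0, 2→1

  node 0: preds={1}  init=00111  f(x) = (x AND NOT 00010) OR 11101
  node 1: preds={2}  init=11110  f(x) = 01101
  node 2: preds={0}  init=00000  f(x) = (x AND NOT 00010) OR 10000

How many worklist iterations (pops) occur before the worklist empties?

Iteration log — 5 steps:
  step 1. node 0  ⊔preds=11110  new=11111  old=00111  +wl: 
  step 2. node 1  ⊔preds=00000  new=11111  old=11110  +wl: 0
  step 3. node 2  ⊔preds=11111  new=11101  old=00000  +wl: 1
  step 4. node 0  ⊔preds=11111  new=11111  stable
  step 5. node 1  ⊔preds=11101  new=11111  stable

Least fixpoint reached:
  node 0: 11111
  node 1: 11111
  node 2: 11101

5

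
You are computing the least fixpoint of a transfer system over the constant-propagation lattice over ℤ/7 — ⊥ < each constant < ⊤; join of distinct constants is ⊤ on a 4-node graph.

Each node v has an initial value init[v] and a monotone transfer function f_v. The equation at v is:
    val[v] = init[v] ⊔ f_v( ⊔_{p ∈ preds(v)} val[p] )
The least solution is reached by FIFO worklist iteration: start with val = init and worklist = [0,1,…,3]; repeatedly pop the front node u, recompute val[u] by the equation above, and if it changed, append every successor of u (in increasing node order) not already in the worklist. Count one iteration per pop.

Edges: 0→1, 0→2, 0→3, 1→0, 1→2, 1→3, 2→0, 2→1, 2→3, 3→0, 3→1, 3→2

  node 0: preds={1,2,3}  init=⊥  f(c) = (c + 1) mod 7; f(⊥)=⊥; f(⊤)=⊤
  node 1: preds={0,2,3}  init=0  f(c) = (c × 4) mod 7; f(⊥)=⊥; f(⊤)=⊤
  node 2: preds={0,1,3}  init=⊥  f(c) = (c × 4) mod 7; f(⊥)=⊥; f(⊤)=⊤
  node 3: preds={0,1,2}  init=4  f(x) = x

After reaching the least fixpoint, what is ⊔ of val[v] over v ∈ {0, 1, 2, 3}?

⊤

Worklist (7 pops):
  #1 pop 0: in=⊤ → ⊤ (was ⊥); enqueue []
  #2 pop 1: in=⊤ → ⊤ (was 0); enqueue [0]
  #3 pop 2: in=⊤ → ⊤ (was ⊥); enqueue [1]
  #4 pop 3: in=⊤ → ⊤ (was 4); enqueue [2]
  #5 pop 0: in=⊤ → ⊤ (no change)
  #6 pop 1: in=⊤ → ⊤ (no change)
  #7 pop 2: in=⊤ → ⊤ (no change)

Fixpoint:
  val[0] = ⊤
  val[1] = ⊤
  val[2] = ⊤
  val[3] = ⊤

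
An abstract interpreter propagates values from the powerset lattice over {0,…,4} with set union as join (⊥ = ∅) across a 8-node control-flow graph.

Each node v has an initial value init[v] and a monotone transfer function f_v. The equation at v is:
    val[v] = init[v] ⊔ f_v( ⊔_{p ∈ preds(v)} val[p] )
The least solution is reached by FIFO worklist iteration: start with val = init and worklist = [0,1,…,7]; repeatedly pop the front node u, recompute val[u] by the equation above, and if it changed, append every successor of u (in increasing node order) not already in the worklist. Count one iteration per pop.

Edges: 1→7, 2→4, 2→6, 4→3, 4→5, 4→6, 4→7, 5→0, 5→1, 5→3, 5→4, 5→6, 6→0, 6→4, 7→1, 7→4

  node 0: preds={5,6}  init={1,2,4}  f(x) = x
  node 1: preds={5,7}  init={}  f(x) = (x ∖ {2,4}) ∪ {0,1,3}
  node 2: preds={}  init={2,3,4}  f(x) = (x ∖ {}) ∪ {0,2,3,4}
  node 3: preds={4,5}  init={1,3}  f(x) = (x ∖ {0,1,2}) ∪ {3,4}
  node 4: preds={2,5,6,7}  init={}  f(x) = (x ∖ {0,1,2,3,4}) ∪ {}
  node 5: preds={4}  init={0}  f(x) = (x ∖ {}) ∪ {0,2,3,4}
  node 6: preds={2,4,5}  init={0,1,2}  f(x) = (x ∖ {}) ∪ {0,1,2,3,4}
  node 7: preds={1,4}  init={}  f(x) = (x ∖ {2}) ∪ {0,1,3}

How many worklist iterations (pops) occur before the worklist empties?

Worklist (12 pops):
  #1 pop 0: in={0,1,2} → {0,1,2,4} (was {1,2,4}); enqueue []
  #2 pop 1: in={0} → {0,1,3} (was {}); enqueue []
  #3 pop 2: in={} → {0,2,3,4} (was {2,3,4}); enqueue []
  #4 pop 3: in={0} → {1,3,4} (was {1,3}); enqueue []
  #5 pop 4: in={0,1,2,3,4} → {} (no change)
  #6 pop 5: in={} → {0,2,3,4} (was {0}); enqueue [0,1,3,4]
  #7 pop 6: in={0,2,3,4} → {0,1,2,3,4} (was {0,1,2}); enqueue []
  #8 pop 7: in={0,1,3} → {0,1,3} (was {}); enqueue []
  #9 pop 0: in={0,1,2,3,4} → {0,1,2,3,4} (was {0,1,2,4}); enqueue []
  #10 pop 1: in={0,1,2,3,4} → {0,1,3} (no change)
  #11 pop 3: in={0,2,3,4} → {1,3,4} (no change)
  #12 pop 4: in={0,1,2,3,4} → {} (no change)

Fixpoint:
  val[0] = {0,1,2,3,4}
  val[1] = {0,1,3}
  val[2] = {0,2,3,4}
  val[3] = {1,3,4}
  val[4] = {}
  val[5] = {0,2,3,4}
  val[6] = {0,1,2,3,4}
  val[7] = {0,1,3}

12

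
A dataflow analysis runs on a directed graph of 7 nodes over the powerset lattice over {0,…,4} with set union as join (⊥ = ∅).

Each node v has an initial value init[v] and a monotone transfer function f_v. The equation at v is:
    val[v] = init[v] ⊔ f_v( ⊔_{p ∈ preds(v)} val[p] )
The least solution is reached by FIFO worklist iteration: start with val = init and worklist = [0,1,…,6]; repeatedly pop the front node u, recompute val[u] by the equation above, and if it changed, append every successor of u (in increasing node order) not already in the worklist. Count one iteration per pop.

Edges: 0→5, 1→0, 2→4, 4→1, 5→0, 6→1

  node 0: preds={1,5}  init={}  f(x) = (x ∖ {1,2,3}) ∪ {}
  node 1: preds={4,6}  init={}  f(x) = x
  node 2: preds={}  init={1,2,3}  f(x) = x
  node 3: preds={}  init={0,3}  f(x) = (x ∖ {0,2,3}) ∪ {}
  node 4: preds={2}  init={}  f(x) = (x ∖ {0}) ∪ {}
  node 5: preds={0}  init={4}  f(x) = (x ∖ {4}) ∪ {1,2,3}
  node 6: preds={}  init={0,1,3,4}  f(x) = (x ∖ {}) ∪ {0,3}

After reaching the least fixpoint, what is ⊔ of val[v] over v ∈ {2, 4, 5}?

Worklist (11 pops):
  #1 pop 0: in={4} → {4} (was {}); enqueue []
  #2 pop 1: in={0,1,3,4} → {0,1,3,4} (was {}); enqueue [0]
  #3 pop 2: in={} → {1,2,3} (no change)
  #4 pop 3: in={} → {0,3} (no change)
  #5 pop 4: in={1,2,3} → {1,2,3} (was {}); enqueue [1]
  #6 pop 5: in={4} → {1,2,3,4} (was {4}); enqueue []
  #7 pop 6: in={} → {0,1,3,4} (no change)
  #8 pop 0: in={0,1,2,3,4} → {0,4} (was {4}); enqueue [5]
  #9 pop 1: in={0,1,2,3,4} → {0,1,2,3,4} (was {0,1,3,4}); enqueue [0]
  #10 pop 5: in={0,4} → {0,1,2,3,4} (was {1,2,3,4}); enqueue []
  #11 pop 0: in={0,1,2,3,4} → {0,4} (no change)

Fixpoint:
  val[0] = {0,4}
  val[1] = {0,1,2,3,4}
  val[2] = {1,2,3}
  val[3] = {0,3}
  val[4] = {1,2,3}
  val[5] = {0,1,2,3,4}
  val[6] = {0,1,3,4}

{0,1,2,3,4}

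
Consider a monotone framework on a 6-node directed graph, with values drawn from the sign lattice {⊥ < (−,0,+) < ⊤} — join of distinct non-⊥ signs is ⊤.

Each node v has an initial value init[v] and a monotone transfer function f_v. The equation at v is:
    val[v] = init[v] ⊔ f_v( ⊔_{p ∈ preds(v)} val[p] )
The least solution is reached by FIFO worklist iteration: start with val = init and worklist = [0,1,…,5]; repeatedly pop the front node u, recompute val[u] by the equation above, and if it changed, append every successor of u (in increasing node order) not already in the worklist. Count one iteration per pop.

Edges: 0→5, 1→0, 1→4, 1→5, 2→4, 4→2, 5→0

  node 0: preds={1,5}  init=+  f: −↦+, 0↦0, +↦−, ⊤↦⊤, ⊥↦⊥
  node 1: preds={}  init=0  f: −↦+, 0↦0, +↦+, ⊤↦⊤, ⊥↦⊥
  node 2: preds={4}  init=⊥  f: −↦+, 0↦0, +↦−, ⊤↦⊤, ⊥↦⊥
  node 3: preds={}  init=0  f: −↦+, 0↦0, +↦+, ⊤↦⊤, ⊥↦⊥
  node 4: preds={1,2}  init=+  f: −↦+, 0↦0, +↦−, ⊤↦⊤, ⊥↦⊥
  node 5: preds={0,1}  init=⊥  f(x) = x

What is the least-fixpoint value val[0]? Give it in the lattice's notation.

Worklist (9 pops):
  #1 pop 0: in=0 → ⊤ (was +); enqueue []
  #2 pop 1: in=⊥ → 0 (no change)
  #3 pop 2: in=+ → − (was ⊥); enqueue []
  #4 pop 3: in=⊥ → 0 (no change)
  #5 pop 4: in=⊤ → ⊤ (was +); enqueue [2]
  #6 pop 5: in=⊤ → ⊤ (was ⊥); enqueue [0]
  #7 pop 2: in=⊤ → ⊤ (was −); enqueue [4]
  #8 pop 0: in=⊤ → ⊤ (no change)
  #9 pop 4: in=⊤ → ⊤ (no change)

Fixpoint:
  val[0] = ⊤
  val[1] = 0
  val[2] = ⊤
  val[3] = 0
  val[4] = ⊤
  val[5] = ⊤

⊤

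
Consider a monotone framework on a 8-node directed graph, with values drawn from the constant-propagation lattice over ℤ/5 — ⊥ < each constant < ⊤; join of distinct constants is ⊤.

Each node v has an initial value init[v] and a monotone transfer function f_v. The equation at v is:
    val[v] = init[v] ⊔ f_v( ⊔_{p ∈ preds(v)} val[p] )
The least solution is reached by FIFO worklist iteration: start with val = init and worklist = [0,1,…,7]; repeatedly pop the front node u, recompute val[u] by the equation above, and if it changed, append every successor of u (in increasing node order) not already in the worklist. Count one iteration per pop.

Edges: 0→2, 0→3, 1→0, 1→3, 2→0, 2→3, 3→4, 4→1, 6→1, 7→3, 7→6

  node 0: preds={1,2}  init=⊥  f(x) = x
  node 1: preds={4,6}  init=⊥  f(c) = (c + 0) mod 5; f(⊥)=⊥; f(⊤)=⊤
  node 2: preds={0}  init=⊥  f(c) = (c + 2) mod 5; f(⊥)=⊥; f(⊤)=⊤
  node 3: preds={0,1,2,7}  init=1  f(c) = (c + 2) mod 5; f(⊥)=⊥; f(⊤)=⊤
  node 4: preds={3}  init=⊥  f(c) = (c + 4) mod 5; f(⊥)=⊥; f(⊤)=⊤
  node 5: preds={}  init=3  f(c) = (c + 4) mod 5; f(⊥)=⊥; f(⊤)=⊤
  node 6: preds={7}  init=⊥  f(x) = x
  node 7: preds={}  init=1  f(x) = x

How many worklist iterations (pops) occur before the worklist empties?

Worklist (14 pops):
  #1 pop 0: in=⊥ → ⊥ (no change)
  #2 pop 1: in=⊥ → ⊥ (no change)
  #3 pop 2: in=⊥ → ⊥ (no change)
  #4 pop 3: in=1 → ⊤ (was 1); enqueue []
  #5 pop 4: in=⊤ → ⊤ (was ⊥); enqueue [1]
  #6 pop 5: in=⊥ → 3 (no change)
  #7 pop 6: in=1 → 1 (was ⊥); enqueue []
  #8 pop 7: in=⊥ → 1 (no change)
  #9 pop 1: in=⊤ → ⊤ (was ⊥); enqueue [0,3]
  #10 pop 0: in=⊤ → ⊤ (was ⊥); enqueue [2]
  #11 pop 3: in=⊤ → ⊤ (no change)
  #12 pop 2: in=⊤ → ⊤ (was ⊥); enqueue [0,3]
  #13 pop 0: in=⊤ → ⊤ (no change)
  #14 pop 3: in=⊤ → ⊤ (no change)

Fixpoint:
  val[0] = ⊤
  val[1] = ⊤
  val[2] = ⊤
  val[3] = ⊤
  val[4] = ⊤
  val[5] = 3
  val[6] = 1
  val[7] = 1

14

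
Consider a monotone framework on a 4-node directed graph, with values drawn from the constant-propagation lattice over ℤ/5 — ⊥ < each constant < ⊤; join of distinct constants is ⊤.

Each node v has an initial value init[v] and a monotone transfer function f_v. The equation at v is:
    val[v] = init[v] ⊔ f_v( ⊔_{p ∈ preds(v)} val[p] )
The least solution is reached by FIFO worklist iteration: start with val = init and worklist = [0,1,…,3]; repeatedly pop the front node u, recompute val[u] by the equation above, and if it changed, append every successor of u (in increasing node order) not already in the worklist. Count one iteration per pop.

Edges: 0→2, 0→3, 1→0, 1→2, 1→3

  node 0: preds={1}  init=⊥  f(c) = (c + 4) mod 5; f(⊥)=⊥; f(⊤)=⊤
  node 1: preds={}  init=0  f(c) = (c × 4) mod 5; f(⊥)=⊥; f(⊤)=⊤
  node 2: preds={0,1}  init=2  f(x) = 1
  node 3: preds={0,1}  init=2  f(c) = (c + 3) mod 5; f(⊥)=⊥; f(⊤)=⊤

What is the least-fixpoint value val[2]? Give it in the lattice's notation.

⊤

Trace (4 dequeues):
  [1] u=0 | in 0 | out 4 | prev ⊥ | push {}
  [2] u=1 | in ⊥ | out 0 | ==
  [3] u=2 | in ⊤ | out ⊤ | prev 2 | push {}
  [4] u=3 | in ⊤ | out ⊤ | prev 2 | push {}

Converged values:
  [0] 4
  [1] 0
  [2] ⊤
  [3] ⊤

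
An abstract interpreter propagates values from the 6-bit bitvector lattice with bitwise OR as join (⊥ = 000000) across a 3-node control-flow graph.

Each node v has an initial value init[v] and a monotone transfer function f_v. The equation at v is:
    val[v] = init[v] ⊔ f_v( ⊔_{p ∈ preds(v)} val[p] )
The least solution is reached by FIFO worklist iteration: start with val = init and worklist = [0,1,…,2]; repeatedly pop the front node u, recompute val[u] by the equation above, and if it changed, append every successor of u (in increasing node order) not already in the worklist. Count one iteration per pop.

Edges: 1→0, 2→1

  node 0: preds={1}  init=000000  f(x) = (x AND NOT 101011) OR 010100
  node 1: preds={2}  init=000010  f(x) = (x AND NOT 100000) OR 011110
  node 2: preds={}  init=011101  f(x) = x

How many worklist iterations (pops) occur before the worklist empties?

4

Worklist (4 pops):
  #1 pop 0: in=000010 → 010100 (was 000000); enqueue []
  #2 pop 1: in=011101 → 011111 (was 000010); enqueue [0]
  #3 pop 2: in=000000 → 011101 (no change)
  #4 pop 0: in=011111 → 010100 (no change)

Fixpoint:
  val[0] = 010100
  val[1] = 011111
  val[2] = 011101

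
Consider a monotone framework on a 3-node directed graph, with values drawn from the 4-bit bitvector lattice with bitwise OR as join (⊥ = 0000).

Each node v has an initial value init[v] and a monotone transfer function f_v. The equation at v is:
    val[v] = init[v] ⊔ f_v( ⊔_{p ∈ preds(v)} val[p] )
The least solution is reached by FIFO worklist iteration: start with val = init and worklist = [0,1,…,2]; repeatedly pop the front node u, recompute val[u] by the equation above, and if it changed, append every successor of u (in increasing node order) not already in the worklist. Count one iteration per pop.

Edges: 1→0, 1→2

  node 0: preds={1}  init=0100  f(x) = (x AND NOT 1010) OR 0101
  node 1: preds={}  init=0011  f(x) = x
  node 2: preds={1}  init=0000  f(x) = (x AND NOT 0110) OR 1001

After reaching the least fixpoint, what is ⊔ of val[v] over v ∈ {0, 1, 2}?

Worklist (3 pops):
  #1 pop 0: in=0011 → 0101 (was 0100); enqueue []
  #2 pop 1: in=0000 → 0011 (no change)
  #3 pop 2: in=0011 → 1001 (was 0000); enqueue []

Fixpoint:
  val[0] = 0101
  val[1] = 0011
  val[2] = 1001

1111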